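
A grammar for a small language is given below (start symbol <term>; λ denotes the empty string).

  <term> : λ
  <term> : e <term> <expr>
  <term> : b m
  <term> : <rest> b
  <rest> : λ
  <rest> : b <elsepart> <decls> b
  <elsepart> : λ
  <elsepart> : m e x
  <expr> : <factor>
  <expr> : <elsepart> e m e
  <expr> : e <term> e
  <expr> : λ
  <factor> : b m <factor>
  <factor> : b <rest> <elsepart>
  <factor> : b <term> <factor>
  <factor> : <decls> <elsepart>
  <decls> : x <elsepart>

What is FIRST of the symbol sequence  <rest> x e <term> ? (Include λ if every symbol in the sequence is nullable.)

{ b, x }

Add FIRST(<rest>)\{λ} = { b }; <rest> is nullable, continue.
x is a terminal; add {x} and stop.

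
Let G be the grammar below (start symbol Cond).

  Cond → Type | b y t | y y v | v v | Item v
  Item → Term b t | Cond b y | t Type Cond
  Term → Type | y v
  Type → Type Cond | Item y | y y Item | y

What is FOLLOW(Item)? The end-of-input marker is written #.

In Cond → Item v: add FIRST(v) = { v }.
In Type → Item y: add FIRST(y) = { y }.
In Type → y y Item: Item is at the end, add FOLLOW(Type) = { #, b, t, v, y }.
Union: FOLLOW(Item) = { #, b, t, v, y }.

{ #, b, t, v, y }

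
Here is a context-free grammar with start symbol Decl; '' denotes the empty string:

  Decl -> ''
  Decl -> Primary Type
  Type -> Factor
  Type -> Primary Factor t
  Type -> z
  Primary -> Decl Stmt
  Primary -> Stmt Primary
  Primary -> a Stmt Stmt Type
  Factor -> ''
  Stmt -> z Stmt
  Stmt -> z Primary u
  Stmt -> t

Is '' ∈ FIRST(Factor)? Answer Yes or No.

Factor has an ''-production, so Factor ⇒ ''.

Yes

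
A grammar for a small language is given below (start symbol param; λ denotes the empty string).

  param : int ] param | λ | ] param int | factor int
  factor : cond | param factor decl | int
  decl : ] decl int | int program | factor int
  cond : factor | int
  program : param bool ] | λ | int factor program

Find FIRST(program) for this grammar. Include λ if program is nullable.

From program : param bool ]: param nullable, take FIRST(param) ∪ {bool} = { ], bool, int }.
program : λ contributes λ.
program : int factor program contributes {int}.
Union: FIRST(program) = { ], bool, int, λ }.

{ ], bool, int, λ }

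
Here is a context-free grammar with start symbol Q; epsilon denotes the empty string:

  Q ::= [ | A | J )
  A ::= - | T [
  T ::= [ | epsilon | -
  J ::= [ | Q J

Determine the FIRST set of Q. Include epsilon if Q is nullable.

{ -, [ }

Q ::= [ contributes {[}.
From Q ::= A: add FIRST(A) = { -, [ }.
From Q ::= J ): add FIRST(J) = { -, [ }.
Union: FIRST(Q) = { -, [ }.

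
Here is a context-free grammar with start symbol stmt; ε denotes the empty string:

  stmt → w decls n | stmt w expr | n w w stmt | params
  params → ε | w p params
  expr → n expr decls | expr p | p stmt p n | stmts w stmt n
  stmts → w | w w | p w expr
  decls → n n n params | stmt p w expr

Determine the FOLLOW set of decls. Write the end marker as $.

{ $, n, p, w }

In stmt → w decls n: add FIRST(n) = { n }.
In expr → n expr decls: decls is at the end, add FOLLOW(expr) = { $, n, p, w }.
Union: FOLLOW(decls) = { $, n, p, w }.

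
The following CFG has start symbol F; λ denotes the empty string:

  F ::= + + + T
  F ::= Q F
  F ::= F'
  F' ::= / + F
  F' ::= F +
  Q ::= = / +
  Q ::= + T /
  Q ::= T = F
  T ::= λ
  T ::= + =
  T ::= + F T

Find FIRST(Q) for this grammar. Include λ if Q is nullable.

Q ::= = / + contributes {=}.
Q ::= + T / contributes {+}.
From Q ::= T = F: T nullable, take FIRST(T) ∪ {=} = { +, = }.
Union: FIRST(Q) = { +, = }.

{ +, = }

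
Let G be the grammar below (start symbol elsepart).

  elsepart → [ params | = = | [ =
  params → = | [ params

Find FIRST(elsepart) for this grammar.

elsepart → [ params contributes {[}.
elsepart → = = contributes {=}.
elsepart → [ = contributes {[}.
Union: FIRST(elsepart) = { =, [ }.

{ =, [ }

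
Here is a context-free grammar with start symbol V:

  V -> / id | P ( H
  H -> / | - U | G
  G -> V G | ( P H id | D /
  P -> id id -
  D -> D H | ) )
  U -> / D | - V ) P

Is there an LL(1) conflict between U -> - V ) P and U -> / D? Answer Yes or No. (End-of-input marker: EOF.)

FIRST(- V ) P) = { - } and FIRST(/ D) = { / }.
The FIRST sets are disjoint and neither alternative is nullable — no conflict.

No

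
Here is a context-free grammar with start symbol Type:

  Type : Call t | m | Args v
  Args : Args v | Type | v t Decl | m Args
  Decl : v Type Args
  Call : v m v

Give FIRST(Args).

From Args : Args v: add FIRST(Args) = { m, v }.
From Args : Type: add FIRST(Type) = { m, v }.
Args : v t Decl contributes {v}.
Args : m Args contributes {m}.
Union: FIRST(Args) = { m, v }.

{ m, v }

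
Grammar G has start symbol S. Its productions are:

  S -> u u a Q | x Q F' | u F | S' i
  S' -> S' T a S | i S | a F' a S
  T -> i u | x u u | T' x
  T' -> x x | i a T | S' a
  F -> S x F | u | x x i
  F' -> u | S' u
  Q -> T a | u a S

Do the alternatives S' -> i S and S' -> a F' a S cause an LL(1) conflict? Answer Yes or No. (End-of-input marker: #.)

No

FIRST(i S) = { i } and FIRST(a F' a S) = { a }.
The FIRST sets are disjoint and neither alternative is nullable — no conflict.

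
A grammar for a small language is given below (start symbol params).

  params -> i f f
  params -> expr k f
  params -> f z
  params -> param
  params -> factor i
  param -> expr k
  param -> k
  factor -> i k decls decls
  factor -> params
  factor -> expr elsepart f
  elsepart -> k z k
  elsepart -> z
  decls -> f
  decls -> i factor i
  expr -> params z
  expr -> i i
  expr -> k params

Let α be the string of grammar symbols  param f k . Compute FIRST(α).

{ f, i, k }

Add FIRST(param) = { f, i, k }; param is not nullable, stop.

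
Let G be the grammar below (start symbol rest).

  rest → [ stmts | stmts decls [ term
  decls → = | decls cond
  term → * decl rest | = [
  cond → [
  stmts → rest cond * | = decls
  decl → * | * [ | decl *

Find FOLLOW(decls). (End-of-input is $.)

In rest → stmts decls [ term: add FIRST([ term) = { [ }.
In decls → decls cond: add FIRST(cond) = { [ }.
In stmts → = decls: decls is at the end, add FOLLOW(stmts) = { $, =, [ }.
Union: FOLLOW(decls) = { $, =, [ }.

{ $, =, [ }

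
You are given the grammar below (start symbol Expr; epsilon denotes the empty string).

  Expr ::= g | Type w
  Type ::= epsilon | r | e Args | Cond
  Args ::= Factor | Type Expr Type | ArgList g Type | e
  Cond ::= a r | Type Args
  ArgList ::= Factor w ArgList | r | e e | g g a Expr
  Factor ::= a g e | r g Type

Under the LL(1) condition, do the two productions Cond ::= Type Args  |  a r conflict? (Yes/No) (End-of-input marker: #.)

Yes

FIRST(Type Args) = { a, e, g, r, w } and FIRST(a r) = { a }.
Both contain a, so the two alternatives are not disjoint — LL(1) conflict.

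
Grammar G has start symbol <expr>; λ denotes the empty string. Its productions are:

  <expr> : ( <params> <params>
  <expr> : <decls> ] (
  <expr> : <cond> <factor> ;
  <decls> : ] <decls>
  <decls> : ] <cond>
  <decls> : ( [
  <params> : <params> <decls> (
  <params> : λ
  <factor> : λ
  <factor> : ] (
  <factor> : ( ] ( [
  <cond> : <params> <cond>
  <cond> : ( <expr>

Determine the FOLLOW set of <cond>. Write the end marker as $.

In <expr> : <cond> <factor> ;: add FIRST(<factor> ;) = { (, ;, ] }.
In <decls> : ] <cond>: <cond> is at the end, add FOLLOW(<decls>) = { (, ] }.
In <cond> : <params> <cond>: <cond> is at the end, add FOLLOW(<cond>) = { (, ;, ] }.
Union: FOLLOW(<cond>) = { (, ;, ] }.

{ (, ;, ] }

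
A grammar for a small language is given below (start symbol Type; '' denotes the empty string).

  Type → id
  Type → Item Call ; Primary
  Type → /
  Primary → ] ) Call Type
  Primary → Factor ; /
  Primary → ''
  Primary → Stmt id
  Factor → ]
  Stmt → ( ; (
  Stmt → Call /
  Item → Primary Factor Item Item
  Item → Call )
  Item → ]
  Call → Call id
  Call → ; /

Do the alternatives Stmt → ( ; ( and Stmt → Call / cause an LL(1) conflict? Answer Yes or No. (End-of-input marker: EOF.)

FIRST(( ; () = { ( } and FIRST(Call /) = { ; }.
The FIRST sets are disjoint and neither alternative is nullable — no conflict.

No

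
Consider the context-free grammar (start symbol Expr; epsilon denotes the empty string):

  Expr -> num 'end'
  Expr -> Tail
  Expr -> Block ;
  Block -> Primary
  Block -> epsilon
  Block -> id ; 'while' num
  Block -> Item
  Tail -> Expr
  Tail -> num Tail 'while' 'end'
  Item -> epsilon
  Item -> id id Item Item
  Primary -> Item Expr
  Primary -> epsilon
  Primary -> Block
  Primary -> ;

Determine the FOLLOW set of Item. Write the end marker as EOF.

{ ;, id, num }

In Block -> Item: Item is at the end, add FOLLOW(Block) = { ; }.
In Item -> id id Item Item: add FIRST(Item)\{epsilon} = { id }.
  Since Item is nullable, also add FOLLOW(Item) = { ;, id, num }.
In Item -> id id Item Item: Item is at the end, add FOLLOW(Item) = { ;, id, num }.
In Primary -> Item Expr: add FIRST(Expr) = { ;, id, num }.
Union: FOLLOW(Item) = { ;, id, num }.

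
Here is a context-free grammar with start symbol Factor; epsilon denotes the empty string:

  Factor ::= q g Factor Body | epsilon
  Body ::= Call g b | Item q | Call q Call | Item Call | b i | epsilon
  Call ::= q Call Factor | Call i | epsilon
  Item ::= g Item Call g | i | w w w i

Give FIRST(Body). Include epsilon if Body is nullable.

From Body ::= Call g b: Call nullable, take FIRST(Call) ∪ {g} = { g, i, q }.
From Body ::= Item q: add FIRST(Item) = { g, i, w }.
From Body ::= Call q Call: Call nullable, take FIRST(Call) ∪ {q} = { i, q }.
From Body ::= Item Call: add FIRST(Item) = { g, i, w }.
Body ::= b i contributes {b}.
Body ::= epsilon contributes epsilon.
Union: FIRST(Body) = { b, g, i, q, w, epsilon }.

{ b, g, i, q, w, epsilon }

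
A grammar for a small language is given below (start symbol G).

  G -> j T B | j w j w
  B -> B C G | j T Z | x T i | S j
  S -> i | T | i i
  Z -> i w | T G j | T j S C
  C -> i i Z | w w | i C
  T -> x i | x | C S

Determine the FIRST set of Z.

{ i, w, x }

Z -> i w contributes {i}.
From Z -> T G j: add FIRST(T) = { i, w, x }.
From Z -> T j S C: add FIRST(T) = { i, w, x }.
Union: FIRST(Z) = { i, w, x }.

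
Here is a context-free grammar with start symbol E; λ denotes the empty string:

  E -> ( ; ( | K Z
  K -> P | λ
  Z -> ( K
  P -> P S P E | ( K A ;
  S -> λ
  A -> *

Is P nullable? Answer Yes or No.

No

Nullable nonterminals: K, S.
No production of P has an RHS whose symbols are all nullable, so P is not nullable.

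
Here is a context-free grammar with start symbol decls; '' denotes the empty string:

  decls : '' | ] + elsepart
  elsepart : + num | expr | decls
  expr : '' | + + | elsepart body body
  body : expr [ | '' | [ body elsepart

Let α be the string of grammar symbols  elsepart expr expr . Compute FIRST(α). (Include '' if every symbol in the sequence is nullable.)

Add FIRST(elsepart)\{''} = { +, [, ] }; elsepart is nullable, continue.
Add FIRST(expr)\{''} = { +, [, ] }; expr is nullable, continue.
Add FIRST(expr)\{''} = { +, [, ] }; expr is nullable, continue.
Every symbol is nullable, so include ''.

{ +, [, ], '' }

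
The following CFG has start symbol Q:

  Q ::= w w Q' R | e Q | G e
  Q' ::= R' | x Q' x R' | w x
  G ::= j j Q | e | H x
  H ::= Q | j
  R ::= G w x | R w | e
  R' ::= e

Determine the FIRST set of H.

From H ::= Q: add FIRST(Q) = { e, j, w }.
H ::= j contributes {j}.
Union: FIRST(H) = { e, j, w }.

{ e, j, w }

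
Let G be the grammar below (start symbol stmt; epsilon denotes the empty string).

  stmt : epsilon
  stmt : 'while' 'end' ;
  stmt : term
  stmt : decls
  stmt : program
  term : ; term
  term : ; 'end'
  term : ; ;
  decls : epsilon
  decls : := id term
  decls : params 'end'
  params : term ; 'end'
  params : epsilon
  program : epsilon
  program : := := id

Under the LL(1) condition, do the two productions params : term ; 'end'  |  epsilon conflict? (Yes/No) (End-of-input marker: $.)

No

FIRST(term ; 'end') = { ; } and FIRST(epsilon) = { epsilon }.
The second is nullable but FOLLOW(params) = { 'end' } is disjoint from FIRST of the first.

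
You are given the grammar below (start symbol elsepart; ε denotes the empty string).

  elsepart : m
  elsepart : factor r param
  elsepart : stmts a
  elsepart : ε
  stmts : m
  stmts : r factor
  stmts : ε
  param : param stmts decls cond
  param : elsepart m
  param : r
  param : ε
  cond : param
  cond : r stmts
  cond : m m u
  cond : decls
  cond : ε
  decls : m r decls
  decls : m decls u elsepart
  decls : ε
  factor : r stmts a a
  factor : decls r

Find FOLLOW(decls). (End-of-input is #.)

In param : param stmts decls cond: add FIRST(cond)\{ε} = { a, m, r }.
  Since cond is nullable, also add FOLLOW(param) = { #, a, m, r, u }.
In cond : decls: decls is at the end, add FOLLOW(cond) = { #, a, m, r, u }.
In decls : m r decls: decls is at the end, add FOLLOW(decls) = { #, a, m, r, u }.
In decls : m decls u elsepart: add FIRST(u elsepart) = { u }.
In factor : decls r: add FIRST(r) = { r }.
Union: FOLLOW(decls) = { #, a, m, r, u }.

{ #, a, m, r, u }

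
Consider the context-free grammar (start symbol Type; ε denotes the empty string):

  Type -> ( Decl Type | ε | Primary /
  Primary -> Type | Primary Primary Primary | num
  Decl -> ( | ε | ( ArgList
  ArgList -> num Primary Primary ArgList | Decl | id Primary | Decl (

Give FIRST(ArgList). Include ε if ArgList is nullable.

ArgList -> num Primary Primary ArgList contributes {num}.
From ArgList -> Decl: add FIRST(Decl) = { (, ε } (including ε since Decl is nullable).
ArgList -> id Primary contributes {id}.
From ArgList -> Decl (: Decl nullable, take FIRST(Decl) ∪ {(} = { ( }.
Union: FIRST(ArgList) = { (, id, num, ε }.

{ (, id, num, ε }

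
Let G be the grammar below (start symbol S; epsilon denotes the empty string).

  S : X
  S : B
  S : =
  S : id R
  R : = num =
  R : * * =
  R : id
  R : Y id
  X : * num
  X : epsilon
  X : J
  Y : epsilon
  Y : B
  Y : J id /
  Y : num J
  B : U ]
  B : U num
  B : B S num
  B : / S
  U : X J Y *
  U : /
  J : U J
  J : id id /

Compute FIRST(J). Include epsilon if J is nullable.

{ *, /, id }

From J : U J: add FIRST(U) = { *, /, id }.
J : id id / contributes {id}.
Union: FIRST(J) = { *, /, id }.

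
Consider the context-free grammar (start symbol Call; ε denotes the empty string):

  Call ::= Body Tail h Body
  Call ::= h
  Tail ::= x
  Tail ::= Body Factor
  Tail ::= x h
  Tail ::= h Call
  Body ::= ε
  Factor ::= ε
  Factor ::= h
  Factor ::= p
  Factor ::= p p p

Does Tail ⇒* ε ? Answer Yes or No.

Yes

Tail ::= Body Factor and each of Body, Factor is nullable, so Tail ⇒* ε.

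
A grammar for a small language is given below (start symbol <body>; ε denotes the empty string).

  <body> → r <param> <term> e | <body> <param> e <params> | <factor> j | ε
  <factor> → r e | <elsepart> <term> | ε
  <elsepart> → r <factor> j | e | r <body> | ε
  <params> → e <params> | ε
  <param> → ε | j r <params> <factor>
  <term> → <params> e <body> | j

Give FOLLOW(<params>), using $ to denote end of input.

In <body> → <body> <param> e <params>: <params> is at the end, add FOLLOW(<body>) = { $, e, j }.
In <params> → e <params>: <params> is at the end, add FOLLOW(<params>) = { $, e, j, r }.
In <param> → j r <params> <factor>: add FIRST(<factor>)\{ε} = { e, j, r }.
  Since <factor> is nullable, also add FOLLOW(<param>) = { e, j }.
In <term> → <params> e <body>: add FIRST(e <body>) = { e }.
Union: FOLLOW(<params>) = { $, e, j, r }.

{ $, e, j, r }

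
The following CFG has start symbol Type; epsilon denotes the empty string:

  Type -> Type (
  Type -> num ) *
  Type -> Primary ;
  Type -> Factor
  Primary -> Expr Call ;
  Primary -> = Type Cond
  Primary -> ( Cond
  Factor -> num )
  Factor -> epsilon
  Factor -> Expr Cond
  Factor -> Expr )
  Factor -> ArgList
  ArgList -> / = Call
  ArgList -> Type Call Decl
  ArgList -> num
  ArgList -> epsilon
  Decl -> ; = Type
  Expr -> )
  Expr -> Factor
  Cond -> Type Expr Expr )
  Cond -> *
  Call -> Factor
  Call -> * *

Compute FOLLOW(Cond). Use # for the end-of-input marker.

In Primary -> = Type Cond: Cond is at the end, add FOLLOW(Primary) = { ; }.
In Primary -> ( Cond: Cond is at the end, add FOLLOW(Primary) = { ; }.
In Factor -> Expr Cond: Cond is at the end, add FOLLOW(Factor) = { #, (, ), *, /, ;, =, num }.
Union: FOLLOW(Cond) = { #, (, ), *, /, ;, =, num }.

{ #, (, ), *, /, ;, =, num }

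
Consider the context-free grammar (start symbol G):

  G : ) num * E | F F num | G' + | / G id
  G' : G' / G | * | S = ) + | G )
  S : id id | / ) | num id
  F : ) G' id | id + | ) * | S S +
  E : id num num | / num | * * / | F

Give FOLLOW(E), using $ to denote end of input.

In G : ) num * E: E is at the end, add FOLLOW(G) = { $, ), +, /, id }.
Union: FOLLOW(E) = { $, ), +, /, id }.

{ $, ), +, /, id }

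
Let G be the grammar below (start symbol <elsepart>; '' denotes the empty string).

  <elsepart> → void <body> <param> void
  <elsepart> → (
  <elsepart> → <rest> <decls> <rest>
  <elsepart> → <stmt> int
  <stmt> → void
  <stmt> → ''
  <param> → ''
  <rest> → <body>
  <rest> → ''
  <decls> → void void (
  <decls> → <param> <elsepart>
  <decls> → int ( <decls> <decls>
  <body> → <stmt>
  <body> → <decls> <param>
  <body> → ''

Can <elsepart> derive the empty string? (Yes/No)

Nullable nonterminals: <body>, <param>, <rest>, <stmt>.
No production of <elsepart> has an RHS whose symbols are all nullable, so <elsepart> is not nullable.

No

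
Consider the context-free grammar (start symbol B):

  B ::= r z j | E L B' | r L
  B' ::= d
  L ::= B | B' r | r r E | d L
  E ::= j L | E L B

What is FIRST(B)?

B ::= r z j contributes {r}.
From B ::= E L B': add FIRST(E) = { j }.
B ::= r L contributes {r}.
Union: FIRST(B) = { j, r }.

{ j, r }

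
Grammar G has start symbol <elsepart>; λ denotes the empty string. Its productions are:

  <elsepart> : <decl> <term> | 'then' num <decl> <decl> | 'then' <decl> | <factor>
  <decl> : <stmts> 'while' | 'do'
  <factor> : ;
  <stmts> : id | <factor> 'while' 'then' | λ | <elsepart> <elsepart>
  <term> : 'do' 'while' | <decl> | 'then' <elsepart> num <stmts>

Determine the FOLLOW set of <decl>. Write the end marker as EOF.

In <elsepart> : <decl> <term>: add FIRST(<term>) = { 'do', 'then', 'while', ;, id }.
In <elsepart> : 'then' num <decl> <decl>: add FIRST(<decl>) = { 'do', 'then', 'while', ;, id }.
In <elsepart> : 'then' num <decl> <decl>: <decl> is at the end, add FOLLOW(<elsepart>) = { EOF, 'do', 'then', 'while', ;, id, num }.
In <elsepart> : 'then' <decl>: <decl> is at the end, add FOLLOW(<elsepart>) = { EOF, 'do', 'then', 'while', ;, id, num }.
In <term> : <decl>: <decl> is at the end, add FOLLOW(<term>) = { EOF, 'do', 'then', 'while', ;, id, num }.
Union: FOLLOW(<decl>) = { EOF, 'do', 'then', 'while', ;, id, num }.

{ EOF, 'do', 'then', 'while', ;, id, num }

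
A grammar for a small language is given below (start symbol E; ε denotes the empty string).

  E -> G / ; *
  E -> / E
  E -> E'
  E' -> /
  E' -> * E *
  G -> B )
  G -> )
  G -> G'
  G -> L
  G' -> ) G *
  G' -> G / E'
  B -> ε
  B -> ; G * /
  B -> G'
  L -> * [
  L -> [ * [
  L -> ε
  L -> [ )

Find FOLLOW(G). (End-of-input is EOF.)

In E -> G / ; *: add FIRST(/ ; *) = { / }.
In G' -> ) G *: add FIRST(*) = { * }.
In G' -> G / E': add FIRST(/ E') = { / }.
In B -> ; G * /: add FIRST(* /) = { * }.
Union: FOLLOW(G) = { *, / }.

{ *, / }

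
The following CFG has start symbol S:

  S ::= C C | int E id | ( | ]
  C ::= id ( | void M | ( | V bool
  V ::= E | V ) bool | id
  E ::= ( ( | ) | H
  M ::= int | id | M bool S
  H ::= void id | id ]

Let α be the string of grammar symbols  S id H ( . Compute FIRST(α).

{ (, ), ], id, int, void }

Add FIRST(S) = { (, ), ], id, int, void }; S is not nullable, stop.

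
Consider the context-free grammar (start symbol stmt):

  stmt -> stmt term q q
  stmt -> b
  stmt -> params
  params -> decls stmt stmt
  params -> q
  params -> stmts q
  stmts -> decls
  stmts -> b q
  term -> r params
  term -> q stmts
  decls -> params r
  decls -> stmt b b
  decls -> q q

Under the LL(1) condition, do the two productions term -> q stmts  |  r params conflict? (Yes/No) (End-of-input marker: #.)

No

FIRST(q stmts) = { q } and FIRST(r params) = { r }.
The FIRST sets are disjoint and neither alternative is nullable — no conflict.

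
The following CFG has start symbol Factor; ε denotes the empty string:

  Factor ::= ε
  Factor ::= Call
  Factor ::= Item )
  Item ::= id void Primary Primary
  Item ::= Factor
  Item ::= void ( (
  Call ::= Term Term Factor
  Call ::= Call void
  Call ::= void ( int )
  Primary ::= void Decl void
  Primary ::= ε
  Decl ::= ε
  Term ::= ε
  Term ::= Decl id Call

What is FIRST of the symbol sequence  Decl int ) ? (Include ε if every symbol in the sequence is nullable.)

Add FIRST(Decl)\{ε} = {  }; Decl is nullable, continue.
int is a terminal; add {int} and stop.

{ int }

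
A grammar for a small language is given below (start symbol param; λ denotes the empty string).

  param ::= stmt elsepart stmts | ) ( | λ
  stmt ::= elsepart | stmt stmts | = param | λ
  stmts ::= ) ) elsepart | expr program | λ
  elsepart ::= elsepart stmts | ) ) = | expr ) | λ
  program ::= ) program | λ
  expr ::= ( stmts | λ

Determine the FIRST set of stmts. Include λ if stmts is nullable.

stmts ::= ) ) elsepart contributes {)}.
From stmts ::= expr program: expr, program nullable, take FIRST(expr) ∪ FIRST(program) = { (, ) }; also λ since the whole RHS is nullable.
stmts ::= λ contributes λ.
Union: FIRST(stmts) = { (, ), λ }.

{ (, ), λ }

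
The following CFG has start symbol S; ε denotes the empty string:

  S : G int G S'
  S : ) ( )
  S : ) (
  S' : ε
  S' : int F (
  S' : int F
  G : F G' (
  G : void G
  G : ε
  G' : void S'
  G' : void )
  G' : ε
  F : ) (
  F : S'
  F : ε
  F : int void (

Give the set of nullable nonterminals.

{ F, G, G', S' }

Directly nullable (have an ε-production): S', G, G', F.
No other nonterminal has a production whose RHS symbols are all nullable.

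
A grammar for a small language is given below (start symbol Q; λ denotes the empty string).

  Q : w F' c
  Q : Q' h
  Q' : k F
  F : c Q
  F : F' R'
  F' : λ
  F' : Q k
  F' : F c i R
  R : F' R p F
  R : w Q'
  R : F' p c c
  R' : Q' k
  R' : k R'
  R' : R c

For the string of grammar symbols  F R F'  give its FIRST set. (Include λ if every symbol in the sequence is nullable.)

Add FIRST(F) = { c, k, p, w }; F is not nullable, stop.

{ c, k, p, w }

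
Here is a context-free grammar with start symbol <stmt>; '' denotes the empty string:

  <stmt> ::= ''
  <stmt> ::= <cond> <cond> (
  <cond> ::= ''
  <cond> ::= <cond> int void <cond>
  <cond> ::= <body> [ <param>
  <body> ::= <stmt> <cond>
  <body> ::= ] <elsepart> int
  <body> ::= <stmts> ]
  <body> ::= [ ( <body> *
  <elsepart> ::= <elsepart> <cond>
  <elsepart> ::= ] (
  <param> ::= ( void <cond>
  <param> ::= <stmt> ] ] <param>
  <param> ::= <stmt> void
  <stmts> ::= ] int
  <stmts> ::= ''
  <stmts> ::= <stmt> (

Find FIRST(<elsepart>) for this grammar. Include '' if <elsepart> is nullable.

From <elsepart> ::= <elsepart> <cond>: add FIRST(<elsepart>) = { ] }.
<elsepart> ::= ] ( contributes {]}.
Union: FIRST(<elsepart>) = { ] }.

{ ] }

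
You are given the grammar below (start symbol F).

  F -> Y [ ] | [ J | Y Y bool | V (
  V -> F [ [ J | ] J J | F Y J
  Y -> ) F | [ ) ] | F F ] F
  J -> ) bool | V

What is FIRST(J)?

{ ), [, ] }

J -> ) bool contributes {)}.
From J -> V: add FIRST(V) = { ), [, ] }.
Union: FIRST(J) = { ), [, ] }.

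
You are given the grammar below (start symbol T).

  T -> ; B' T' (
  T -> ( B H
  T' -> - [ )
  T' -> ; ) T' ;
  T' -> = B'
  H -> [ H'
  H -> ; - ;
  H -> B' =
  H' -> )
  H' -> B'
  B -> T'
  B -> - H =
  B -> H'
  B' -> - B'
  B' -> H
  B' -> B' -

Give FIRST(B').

{ -, ;, [ }

B' -> - B' contributes {-}.
From B' -> H: add FIRST(H) = { -, ;, [ }.
From B' -> B' -: add FIRST(B') = { -, ;, [ }.
Union: FIRST(B') = { -, ;, [ }.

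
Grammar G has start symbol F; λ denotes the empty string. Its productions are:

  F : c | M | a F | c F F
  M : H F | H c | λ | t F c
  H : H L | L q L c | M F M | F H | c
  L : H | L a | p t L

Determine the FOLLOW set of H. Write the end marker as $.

In M : H F: add FIRST(F)\{λ} = { a, c, p, q, t }.
  Since F is nullable, also add FOLLOW(M) = { $, a, c, p, q, t }.
In M : H c: add FIRST(c) = { c }.
In H : H L: add FIRST(L)\{λ} = { a, c, p, q, t }.
  Since L is nullable, also add FOLLOW(H) = { $, a, c, p, q, t }.
In H : F H: H is at the end, add FOLLOW(H) = { $, a, c, p, q, t }.
In L : H: H is at the end, add FOLLOW(L) = { $, a, c, p, q, t }.
Union: FOLLOW(H) = { $, a, c, p, q, t }.

{ $, a, c, p, q, t }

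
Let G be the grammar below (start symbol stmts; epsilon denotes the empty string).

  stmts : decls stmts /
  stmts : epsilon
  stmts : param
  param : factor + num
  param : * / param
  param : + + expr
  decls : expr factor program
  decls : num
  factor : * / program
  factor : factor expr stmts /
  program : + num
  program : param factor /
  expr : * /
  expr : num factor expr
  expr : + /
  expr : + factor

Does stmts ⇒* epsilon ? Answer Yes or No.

Yes

stmts has an epsilon-production, so stmts ⇒ epsilon.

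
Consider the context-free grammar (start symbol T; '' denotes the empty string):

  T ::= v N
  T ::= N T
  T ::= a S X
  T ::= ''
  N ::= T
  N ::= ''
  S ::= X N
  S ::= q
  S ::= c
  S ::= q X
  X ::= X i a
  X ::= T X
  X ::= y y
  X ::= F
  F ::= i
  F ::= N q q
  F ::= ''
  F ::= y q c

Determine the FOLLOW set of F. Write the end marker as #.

{ #, a, i, q, v, y }

In X ::= F: F is at the end, add FOLLOW(X) = { #, a, i, q, v, y }.
Union: FOLLOW(F) = { #, a, i, q, v, y }.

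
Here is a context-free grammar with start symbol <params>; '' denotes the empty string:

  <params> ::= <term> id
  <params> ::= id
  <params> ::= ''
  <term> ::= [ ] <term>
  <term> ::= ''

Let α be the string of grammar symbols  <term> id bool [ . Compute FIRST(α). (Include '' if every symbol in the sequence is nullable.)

{ [, id }

Add FIRST(<term>)\{''} = { [ }; <term> is nullable, continue.
id is a terminal; add {id} and stop.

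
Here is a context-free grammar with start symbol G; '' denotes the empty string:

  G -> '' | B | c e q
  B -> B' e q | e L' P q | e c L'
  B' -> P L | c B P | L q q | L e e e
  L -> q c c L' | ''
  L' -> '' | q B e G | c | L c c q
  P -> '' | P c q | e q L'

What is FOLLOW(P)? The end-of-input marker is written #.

{ c, e, q }

In B -> e L' P q: add FIRST(q) = { q }.
In B' -> P L: add FIRST(L)\{''} = { q }.
  Since L is nullable, also add FOLLOW(B') = { e }.
In B' -> c B P: P is at the end, add FOLLOW(B') = { e }.
In P -> P c q: add FIRST(c q) = { c }.
Union: FOLLOW(P) = { c, e, q }.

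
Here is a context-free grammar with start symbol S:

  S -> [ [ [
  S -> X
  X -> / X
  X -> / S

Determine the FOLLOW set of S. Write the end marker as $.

S is the start symbol, so $ ∈ FOLLOW(S).
In X -> / S: S is at the end, add FOLLOW(X) = { $ }.
Union: FOLLOW(S) = { $ }.

{ $ }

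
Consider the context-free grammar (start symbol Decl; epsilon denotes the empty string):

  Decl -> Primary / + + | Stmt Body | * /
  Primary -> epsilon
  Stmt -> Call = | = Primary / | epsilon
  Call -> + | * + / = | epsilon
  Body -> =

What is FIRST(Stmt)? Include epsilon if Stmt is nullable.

{ *, +, =, epsilon }

From Stmt -> Call =: Call nullable, take FIRST(Call) ∪ {=} = { *, +, = }.
Stmt -> = Primary / contributes {=}.
Stmt -> epsilon contributes epsilon.
Union: FIRST(Stmt) = { *, +, =, epsilon }.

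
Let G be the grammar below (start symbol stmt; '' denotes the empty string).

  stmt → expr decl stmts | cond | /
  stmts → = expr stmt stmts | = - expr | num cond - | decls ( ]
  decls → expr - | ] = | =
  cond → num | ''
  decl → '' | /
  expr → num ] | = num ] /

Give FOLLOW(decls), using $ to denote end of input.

In stmts → decls ( ]: add FIRST(( ]) = { ( }.
Union: FOLLOW(decls) = { ( }.

{ ( }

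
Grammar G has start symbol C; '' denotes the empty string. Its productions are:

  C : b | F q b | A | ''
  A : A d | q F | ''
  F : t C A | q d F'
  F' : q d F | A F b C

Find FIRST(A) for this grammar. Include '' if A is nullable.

From A : A d: A nullable, take FIRST(A) ∪ {d} = { d, q }.
A : q F contributes {q}.
A : '' contributes ''.
Union: FIRST(A) = { d, q, '' }.

{ d, q, '' }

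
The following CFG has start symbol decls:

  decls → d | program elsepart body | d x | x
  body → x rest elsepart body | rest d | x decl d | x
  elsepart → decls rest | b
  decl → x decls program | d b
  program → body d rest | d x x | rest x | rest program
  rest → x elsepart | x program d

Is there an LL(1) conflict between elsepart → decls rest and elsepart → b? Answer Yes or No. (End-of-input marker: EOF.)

FIRST(decls rest) = { d, x } and FIRST(b) = { b }.
The FIRST sets are disjoint and neither alternative is nullable — no conflict.

No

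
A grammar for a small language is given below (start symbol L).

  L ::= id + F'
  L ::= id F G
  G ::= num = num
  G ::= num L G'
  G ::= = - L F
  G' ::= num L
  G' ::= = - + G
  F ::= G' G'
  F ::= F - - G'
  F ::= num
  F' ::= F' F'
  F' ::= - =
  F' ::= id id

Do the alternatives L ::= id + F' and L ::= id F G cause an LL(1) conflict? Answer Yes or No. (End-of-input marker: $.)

FIRST(id + F') = { id } and FIRST(id F G) = { id }.
Both contain id, so the two alternatives are not disjoint — LL(1) conflict.

Yes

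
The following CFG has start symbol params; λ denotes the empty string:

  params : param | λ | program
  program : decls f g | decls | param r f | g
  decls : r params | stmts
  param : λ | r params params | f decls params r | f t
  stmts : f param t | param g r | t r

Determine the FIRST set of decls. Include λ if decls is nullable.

{ f, g, r, t }

decls : r params contributes {r}.
From decls : stmts: add FIRST(stmts) = { f, g, r, t }.
Union: FIRST(decls) = { f, g, r, t }.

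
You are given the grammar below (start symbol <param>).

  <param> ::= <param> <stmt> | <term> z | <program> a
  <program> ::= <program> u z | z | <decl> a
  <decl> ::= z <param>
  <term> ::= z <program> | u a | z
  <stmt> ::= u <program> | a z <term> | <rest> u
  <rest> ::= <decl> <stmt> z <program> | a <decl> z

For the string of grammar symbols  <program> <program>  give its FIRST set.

{ z }

Add FIRST(<program>) = { z }; <program> is not nullable, stop.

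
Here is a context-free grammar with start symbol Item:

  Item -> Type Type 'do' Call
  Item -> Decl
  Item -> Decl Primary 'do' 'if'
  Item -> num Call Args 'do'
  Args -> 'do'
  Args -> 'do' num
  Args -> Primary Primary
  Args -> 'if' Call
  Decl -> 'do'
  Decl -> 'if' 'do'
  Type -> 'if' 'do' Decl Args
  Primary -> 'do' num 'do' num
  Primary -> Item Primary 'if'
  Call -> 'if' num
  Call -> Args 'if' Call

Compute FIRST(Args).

{ 'do', 'if', num }

Args -> 'do' contributes {'do'}.
Args -> 'do' num contributes {'do'}.
From Args -> Primary Primary: add FIRST(Primary) = { 'do', 'if', num }.
Args -> 'if' Call contributes {'if'}.
Union: FIRST(Args) = { 'do', 'if', num }.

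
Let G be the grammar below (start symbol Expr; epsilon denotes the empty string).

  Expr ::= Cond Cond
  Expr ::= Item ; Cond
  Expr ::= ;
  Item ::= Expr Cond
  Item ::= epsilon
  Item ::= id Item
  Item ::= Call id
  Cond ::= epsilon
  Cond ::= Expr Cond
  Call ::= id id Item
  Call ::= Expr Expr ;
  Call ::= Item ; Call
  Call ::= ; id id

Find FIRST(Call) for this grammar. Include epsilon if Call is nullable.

{ ;, id }

Call ::= id id Item contributes {id}.
From Call ::= Expr Expr ;: Expr, Expr nullable, take FIRST(Expr) ∪ FIRST(Expr) ∪ {;} = { ;, id }.
From Call ::= Item ; Call: Item nullable, take FIRST(Item) ∪ {;} = { ;, id }.
Call ::= ; id id contributes {;}.
Union: FIRST(Call) = { ;, id }.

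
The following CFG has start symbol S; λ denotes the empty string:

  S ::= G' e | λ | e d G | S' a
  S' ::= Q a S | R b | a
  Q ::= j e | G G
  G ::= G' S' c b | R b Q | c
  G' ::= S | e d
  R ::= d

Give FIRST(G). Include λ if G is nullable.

{ a, c, d, e, j }

From G ::= G' S' c b: G' nullable, take FIRST(G') ∪ FIRST(S') = { a, c, d, e, j }.
From G ::= R b Q: add FIRST(R) = { d }.
G ::= c contributes {c}.
Union: FIRST(G) = { a, c, d, e, j }.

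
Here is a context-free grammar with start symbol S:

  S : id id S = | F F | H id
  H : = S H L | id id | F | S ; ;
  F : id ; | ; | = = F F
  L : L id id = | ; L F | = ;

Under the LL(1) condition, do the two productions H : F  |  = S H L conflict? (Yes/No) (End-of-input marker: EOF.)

Yes

FIRST(F) = { ;, =, id } and FIRST(= S H L) = { = }.
Both contain =, so the two alternatives are not disjoint — LL(1) conflict.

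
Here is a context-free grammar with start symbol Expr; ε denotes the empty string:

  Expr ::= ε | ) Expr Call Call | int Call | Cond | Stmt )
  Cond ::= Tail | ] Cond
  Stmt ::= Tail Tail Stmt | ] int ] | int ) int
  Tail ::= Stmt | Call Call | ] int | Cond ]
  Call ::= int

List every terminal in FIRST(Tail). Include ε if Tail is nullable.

{ ], int }

From Tail ::= Stmt: add FIRST(Stmt) = { ], int }.
From Tail ::= Call Call: add FIRST(Call) = { int }.
Tail ::= ] int contributes {]}.
From Tail ::= Cond ]: add FIRST(Cond) = { ], int }.
Union: FIRST(Tail) = { ], int }.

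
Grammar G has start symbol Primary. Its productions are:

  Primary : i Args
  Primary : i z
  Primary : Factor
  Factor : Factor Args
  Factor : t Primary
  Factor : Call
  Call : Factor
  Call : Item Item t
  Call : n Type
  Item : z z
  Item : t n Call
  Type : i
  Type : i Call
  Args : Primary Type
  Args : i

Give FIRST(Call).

{ n, t, z }

From Call : Factor: add FIRST(Factor) = { n, t, z }.
From Call : Item Item t: add FIRST(Item) = { t, z }.
Call : n Type contributes {n}.
Union: FIRST(Call) = { n, t, z }.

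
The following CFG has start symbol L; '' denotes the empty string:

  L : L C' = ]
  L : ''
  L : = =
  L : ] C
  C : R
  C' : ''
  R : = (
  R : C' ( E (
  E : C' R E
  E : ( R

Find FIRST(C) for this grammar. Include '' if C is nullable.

From C : R: add FIRST(R) = { (, = }.
Union: FIRST(C) = { (, = }.

{ (, = }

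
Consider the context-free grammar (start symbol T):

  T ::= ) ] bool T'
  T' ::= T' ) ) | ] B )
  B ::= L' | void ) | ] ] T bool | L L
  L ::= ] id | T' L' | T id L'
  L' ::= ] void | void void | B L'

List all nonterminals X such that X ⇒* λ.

No nonterminal has an empty production or an RHS whose symbols are all nullable.

{ } (none)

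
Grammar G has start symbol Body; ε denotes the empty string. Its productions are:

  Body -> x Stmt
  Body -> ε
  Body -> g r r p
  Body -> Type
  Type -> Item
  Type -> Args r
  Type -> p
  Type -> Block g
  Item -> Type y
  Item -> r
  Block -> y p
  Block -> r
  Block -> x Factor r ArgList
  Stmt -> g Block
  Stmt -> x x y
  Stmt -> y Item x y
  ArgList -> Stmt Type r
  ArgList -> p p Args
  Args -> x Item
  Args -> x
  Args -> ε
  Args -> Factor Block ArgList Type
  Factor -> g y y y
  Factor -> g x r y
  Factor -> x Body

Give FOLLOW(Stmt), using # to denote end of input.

{ #, g, p, r, x, y }

In Body -> x Stmt: Stmt is at the end, add FOLLOW(Body) = { #, r, x, y }.
In ArgList -> Stmt Type r: add FIRST(Type r) = { g, p, r, x, y }.
Union: FOLLOW(Stmt) = { #, g, p, r, x, y }.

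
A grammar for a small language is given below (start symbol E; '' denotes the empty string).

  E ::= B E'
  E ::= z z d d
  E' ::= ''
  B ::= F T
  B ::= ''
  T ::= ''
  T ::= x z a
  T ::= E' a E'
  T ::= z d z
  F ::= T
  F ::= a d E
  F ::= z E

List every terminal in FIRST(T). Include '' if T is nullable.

T ::= '' contributes ''.
T ::= x z a contributes {x}.
From T ::= E' a E': E' nullable, take FIRST(E') ∪ {a} = { a }.
T ::= z d z contributes {z}.
Union: FIRST(T) = { a, x, z, '' }.

{ a, x, z, '' }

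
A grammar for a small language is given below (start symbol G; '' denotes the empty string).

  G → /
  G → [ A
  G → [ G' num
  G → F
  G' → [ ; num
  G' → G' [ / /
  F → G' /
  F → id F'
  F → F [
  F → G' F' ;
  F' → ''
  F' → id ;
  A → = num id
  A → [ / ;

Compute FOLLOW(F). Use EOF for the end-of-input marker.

In G → F: F is at the end, add FOLLOW(G) = { EOF }.
In F → F [: add FIRST([) = { [ }.
Union: FOLLOW(F) = { EOF, [ }.

{ EOF, [ }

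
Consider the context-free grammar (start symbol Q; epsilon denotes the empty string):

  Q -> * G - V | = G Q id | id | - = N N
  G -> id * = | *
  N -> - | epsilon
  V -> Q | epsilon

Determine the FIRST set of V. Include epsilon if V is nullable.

{ *, -, =, id, epsilon }

From V -> Q: add FIRST(Q) = { *, -, =, id }.
V -> epsilon contributes epsilon.
Union: FIRST(V) = { *, -, =, id, epsilon }.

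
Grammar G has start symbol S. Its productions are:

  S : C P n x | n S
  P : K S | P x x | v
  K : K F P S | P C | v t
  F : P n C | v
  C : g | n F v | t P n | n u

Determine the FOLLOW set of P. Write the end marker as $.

In S : C P n x: add FIRST(n x) = { n }.
In P : P x x: add FIRST(x x) = { x }.
In K : K F P S: add FIRST(S) = { g, n, t }.
In K : P C: add FIRST(C) = { g, n, t }.
In F : P n C: add FIRST(n C) = { n }.
In C : t P n: add FIRST(n) = { n }.
Union: FOLLOW(P) = { g, n, t, x }.

{ g, n, t, x }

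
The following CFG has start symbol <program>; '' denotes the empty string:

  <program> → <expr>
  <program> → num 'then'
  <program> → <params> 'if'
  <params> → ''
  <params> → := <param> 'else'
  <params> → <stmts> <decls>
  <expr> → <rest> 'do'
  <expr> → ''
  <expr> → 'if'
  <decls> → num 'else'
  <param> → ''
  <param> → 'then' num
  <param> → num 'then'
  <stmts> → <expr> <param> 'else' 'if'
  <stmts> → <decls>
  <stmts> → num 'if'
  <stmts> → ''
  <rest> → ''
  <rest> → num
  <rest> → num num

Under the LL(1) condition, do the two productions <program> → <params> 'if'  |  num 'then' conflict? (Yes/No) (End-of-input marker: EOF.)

FIRST(<params> 'if') = { 'do', 'else', 'if', 'then', :=, num } and FIRST(num 'then') = { num }.
Both contain num, so the two alternatives are not disjoint — LL(1) conflict.

Yes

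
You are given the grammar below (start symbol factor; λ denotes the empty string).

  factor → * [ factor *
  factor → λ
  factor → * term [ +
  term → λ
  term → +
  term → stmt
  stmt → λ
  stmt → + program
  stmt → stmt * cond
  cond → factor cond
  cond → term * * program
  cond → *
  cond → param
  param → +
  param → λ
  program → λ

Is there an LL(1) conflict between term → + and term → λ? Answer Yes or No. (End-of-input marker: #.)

FIRST(+) = { + } and FIRST(λ) = { λ }.
The second is nullable but FOLLOW(term) = { *, [ } is disjoint from FIRST of the first.

No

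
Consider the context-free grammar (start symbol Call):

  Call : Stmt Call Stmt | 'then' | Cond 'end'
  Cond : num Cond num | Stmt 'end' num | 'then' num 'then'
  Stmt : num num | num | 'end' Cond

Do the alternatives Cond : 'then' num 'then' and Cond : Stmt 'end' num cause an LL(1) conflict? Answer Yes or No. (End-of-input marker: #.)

FIRST('then' num 'then') = { 'then' } and FIRST(Stmt 'end' num) = { 'end', num }.
The FIRST sets are disjoint and neither alternative is nullable — no conflict.

No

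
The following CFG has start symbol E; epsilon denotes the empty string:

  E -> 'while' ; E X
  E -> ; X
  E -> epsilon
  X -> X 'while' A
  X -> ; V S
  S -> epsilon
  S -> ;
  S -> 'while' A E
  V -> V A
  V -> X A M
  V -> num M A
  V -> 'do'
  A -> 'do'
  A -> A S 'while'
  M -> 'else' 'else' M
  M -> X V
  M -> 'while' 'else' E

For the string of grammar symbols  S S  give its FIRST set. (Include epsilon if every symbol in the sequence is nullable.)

{ 'while', ;, epsilon }

Add FIRST(S)\{epsilon} = { 'while', ; }; S is nullable, continue.
Add FIRST(S)\{epsilon} = { 'while', ; }; S is nullable, continue.
Every symbol is nullable, so include epsilon.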